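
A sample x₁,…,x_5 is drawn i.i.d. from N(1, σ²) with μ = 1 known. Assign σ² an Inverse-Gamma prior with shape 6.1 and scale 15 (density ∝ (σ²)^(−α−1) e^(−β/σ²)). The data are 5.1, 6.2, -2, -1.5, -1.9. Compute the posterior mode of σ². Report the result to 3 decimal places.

σ̂²_MAP = 5.079

Sum of squared deviations about the known mean: SS = (5.1−1)² + (6.2−1)² + (-2−1)² + (-1.5−1)² + (-1.9−1)² = 67.51.
The Normal likelihood contributes (σ²)^(−n/2) exp(−SS/(2σ²)), so the posterior is Inverse-Gamma(α + n/2, β + SS/2) = Inverse-Gamma(8.6, 48.755).
The mode of Inverse-Gamma(a, b) is b/(a+1) = 48.755/9.6 ≈ 5.079.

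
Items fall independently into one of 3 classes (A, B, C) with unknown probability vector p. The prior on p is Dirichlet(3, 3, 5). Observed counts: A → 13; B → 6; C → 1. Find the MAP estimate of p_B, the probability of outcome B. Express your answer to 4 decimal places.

The posterior is Dirichlet(αᵢ + nᵢ) = Dirichlet(16, 9, 6).
For a Dirichlet(a₁,…,a_K) with all aᵢ > 1, the mode has j-th component (aⱼ − 1)/(Σaᵢ − K).
Here Σaᵢ = 31 and K = 3, so p_B = (9 − 1)/(31 − 3) = 8/28 ≈ 0.2857.

MAP estimate of p_B = 0.2857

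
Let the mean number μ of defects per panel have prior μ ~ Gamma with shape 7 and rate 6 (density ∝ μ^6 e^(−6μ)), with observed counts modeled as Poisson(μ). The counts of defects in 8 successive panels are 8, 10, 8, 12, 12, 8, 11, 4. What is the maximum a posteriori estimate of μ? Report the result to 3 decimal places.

μ̂_MAP = 5.643

Σxᵢ = 8+10+8+12+12+8+11+4 = 73, with n = 8.
Posterior ∝ μ^6e^(−6μ) · μ^73e^(−8μ) = μ^79e^(−14μ), i.e. Gamma(shape=80, rate=14).
The mode of a Gamma(a, b) with a ≥ 1 (shape–rate) is (a−1)/b = 79/14 ≈ 5.643.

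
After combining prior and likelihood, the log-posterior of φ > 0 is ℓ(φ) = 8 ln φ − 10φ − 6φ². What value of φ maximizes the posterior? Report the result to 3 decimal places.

ℓ'(φ) = 8/φ − 10 − 12φ. Setting this to zero and multiplying by φ: 12φ² + 10φ − 8 = 0.
φ = (−10 + √(10² + 4·12·8)) / (2·12) = (−10 + √484) / 24 = (−10 + 22)/24 = 1/2.
ℓ''(φ) = −8/φ² − 12 < 0, confirming a maximum.

φ̂_MAP = 0.500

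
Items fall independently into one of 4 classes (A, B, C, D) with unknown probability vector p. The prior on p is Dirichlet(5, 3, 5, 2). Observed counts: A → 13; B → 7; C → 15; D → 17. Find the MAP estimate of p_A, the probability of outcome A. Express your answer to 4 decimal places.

MAP estimate of p_A = 0.2698

The posterior is Dirichlet(αᵢ + nᵢ) = Dirichlet(18, 10, 20, 19).
For a Dirichlet(a₁,…,a_K) with all aᵢ > 1, the mode has j-th component (aⱼ − 1)/(Σaᵢ − K).
Here Σaᵢ = 67 and K = 4, so p_A = (18 − 1)/(67 − 4) = 17/63 ≈ 0.2698.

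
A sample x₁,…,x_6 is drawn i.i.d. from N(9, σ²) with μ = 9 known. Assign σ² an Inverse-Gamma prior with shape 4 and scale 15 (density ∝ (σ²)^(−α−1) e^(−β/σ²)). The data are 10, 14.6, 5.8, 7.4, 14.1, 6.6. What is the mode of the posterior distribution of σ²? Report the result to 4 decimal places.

Sum of squared deviations about the known mean: SS = (10−9)² + (14.6−9)² + (5.8−9)² + (7.4−9)² + (14.1−9)² + (6.6−9)² = 76.93.
The Normal likelihood contributes (σ²)^(−n/2) exp(−SS/(2σ²)), so the posterior is Inverse-Gamma(α + n/2, β + SS/2) = Inverse-Gamma(7, 53.465).
The mode of Inverse-Gamma(a, b) is b/(a+1) = 53.465/8 ≈ 6.6831.

σ̂²_MAP = 6.6831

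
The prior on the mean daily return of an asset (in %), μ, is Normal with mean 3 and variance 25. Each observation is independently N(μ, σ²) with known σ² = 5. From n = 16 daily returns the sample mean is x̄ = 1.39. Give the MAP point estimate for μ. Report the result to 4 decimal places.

μ̂_MAP = 1.4099

n = 16, x̄ = 1.39.
For a Normal prior and Normal likelihood with known variance, the posterior is Normal; its mode equals its mean, the precision-weighted average.
Prior precision 1/σ₀² = 1/25 = 0.04; data precision n/σ² = 16/5 = 3.2.
μ̂ = (0.04·3 + 3.2·1.39) / (0.04 + 3.2) = 4.568/3.24 = 571/405 ≈ 1.4099.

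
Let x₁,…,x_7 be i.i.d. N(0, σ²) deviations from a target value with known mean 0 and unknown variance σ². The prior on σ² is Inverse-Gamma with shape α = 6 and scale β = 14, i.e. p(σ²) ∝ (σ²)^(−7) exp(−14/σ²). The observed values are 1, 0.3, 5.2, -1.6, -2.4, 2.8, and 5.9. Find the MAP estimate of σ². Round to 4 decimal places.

σ̂²_MAP = 5.1000

Sum of squared deviations about the known mean: SS = (1−0)² + (0.3−0)² + (5.2−0)² + (-1.6−0)² + (-2.4−0)² + (2.8−0)² + (5.9−0)² = 79.1.
The Normal likelihood contributes (σ²)^(−n/2) exp(−SS/(2σ²)), so the posterior is Inverse-Gamma(α + n/2, β + SS/2) = Inverse-Gamma(9.5, 53.55).
The mode of Inverse-Gamma(a, b) is b/(a+1) = 53.55/10.5 ≈ 5.1000.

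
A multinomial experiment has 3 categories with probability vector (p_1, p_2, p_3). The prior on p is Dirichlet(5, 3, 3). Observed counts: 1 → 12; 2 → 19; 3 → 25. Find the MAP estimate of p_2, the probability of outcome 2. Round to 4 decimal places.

MAP estimate: 0.3281

The posterior is Dirichlet(αᵢ + nᵢ) = Dirichlet(17, 22, 28).
For a Dirichlet(a₁,…,a_K) with all aᵢ > 1, the mode has j-th component (aⱼ − 1)/(Σaᵢ − K).
Here Σaᵢ = 67 and K = 3, so p_2 = (22 − 1)/(67 − 3) = 21/64 ≈ 0.3281.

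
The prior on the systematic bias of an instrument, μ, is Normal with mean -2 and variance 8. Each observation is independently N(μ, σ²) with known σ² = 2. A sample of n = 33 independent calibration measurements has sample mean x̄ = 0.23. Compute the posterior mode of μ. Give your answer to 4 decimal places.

μ̂_MAP = 0.2132

n = 33, x̄ = 0.23.
For a Normal prior and Normal likelihood with known variance, the posterior is Normal; its mode equals its mean, the precision-weighted average.
Prior precision 1/σ₀² = 1/8 = 0.125; data precision n/σ² = 33/2 = 16.5.
μ̂ = (0.125·(-2) + 16.5·0.23) / (0.125 + 16.5) = 3.545/16.625 = 709/3325 ≈ 0.2132.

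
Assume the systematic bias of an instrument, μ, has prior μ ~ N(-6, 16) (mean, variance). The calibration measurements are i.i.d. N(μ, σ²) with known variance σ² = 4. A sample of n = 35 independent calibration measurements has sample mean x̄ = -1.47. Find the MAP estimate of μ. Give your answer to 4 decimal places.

n = 35, x̄ = -1.47.
For a Normal prior and Normal likelihood with known variance, the posterior is Normal; its mode equals its mean, the precision-weighted average.
Prior precision 1/σ₀² = 1/16 = 0.0625; data precision n/σ² = 35/4 = 8.75.
μ̂ = (0.0625·(-6) + 8.75·(-1.47)) / (0.0625 + 8.75) = (-13.2375)/8.8125 = -353/235 ≈ -1.5021.

μ̂_MAP = -1.5021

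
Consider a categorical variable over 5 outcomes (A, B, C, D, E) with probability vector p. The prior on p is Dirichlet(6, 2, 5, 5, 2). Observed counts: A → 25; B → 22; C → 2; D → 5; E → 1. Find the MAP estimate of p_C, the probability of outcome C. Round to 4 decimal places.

The posterior is Dirichlet(αᵢ + nᵢ) = Dirichlet(31, 24, 7, 10, 3).
For a Dirichlet(a₁,…,a_K) with all aᵢ > 1, the mode has j-th component (aⱼ − 1)/(Σaᵢ − K).
Here Σaᵢ = 75 and K = 5, so p_C = (7 − 1)/(75 − 5) = 6/70 ≈ 0.0857.

MAP estimate of p_C = 0.0857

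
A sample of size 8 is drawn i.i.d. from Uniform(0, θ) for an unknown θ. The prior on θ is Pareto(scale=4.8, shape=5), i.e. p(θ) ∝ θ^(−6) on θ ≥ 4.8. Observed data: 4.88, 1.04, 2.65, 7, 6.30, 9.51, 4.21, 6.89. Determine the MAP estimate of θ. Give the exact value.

θ̂_MAP = 9.51

The Uniform(0, θ) likelihood is θ^(−n) for θ ≥ max(xᵢ), zero otherwise. Here max(xᵢ) = 9.51.
Posterior ∝ θ^(−6) · θ^(−8) = θ^(−14) on θ ≥ max(4.8, 9.51) = 9.51.
This density is strictly decreasing in θ, so the posterior mode lies at the lower boundary of the support.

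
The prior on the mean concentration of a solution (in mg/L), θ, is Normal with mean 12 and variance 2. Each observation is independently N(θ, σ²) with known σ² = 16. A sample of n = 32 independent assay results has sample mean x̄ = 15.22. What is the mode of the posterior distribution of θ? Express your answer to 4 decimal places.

n = 32, x̄ = 15.22.
For a Normal prior and Normal likelihood with known variance, the posterior is Normal; its mode equals its mean, the precision-weighted average.
Prior precision 1/σ₀² = 1/2 = 0.5; data precision n/σ² = 32/16 = 2.
θ̂ = (0.5·12 + 2·15.22) / (0.5 + 2) = 36.44/2.5 = 14.5760.

θ̂_MAP = 14.5760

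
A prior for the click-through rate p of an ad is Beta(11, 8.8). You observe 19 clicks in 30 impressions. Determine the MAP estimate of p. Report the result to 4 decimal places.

p̂_MAP = 0.6067

Prior: Beta(11, 8.8).
Data: 19 successes in 30 trials. The binomial likelihood contributes p^19(1−p)^11, so the posterior is Beta(11+19, 8.8+11) = Beta(30, 19.8).
For Beta(a, b) with a, b > 1 the mode is (a−1)/(a+b−2) = 29/47.8 ≈ 0.6067.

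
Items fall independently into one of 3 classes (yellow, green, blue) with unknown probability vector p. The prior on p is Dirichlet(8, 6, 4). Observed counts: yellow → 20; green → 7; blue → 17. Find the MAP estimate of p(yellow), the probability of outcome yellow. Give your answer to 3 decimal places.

MAP estimate of p(yellow) = 0.458

The posterior is Dirichlet(αᵢ + nᵢ) = Dirichlet(28, 13, 21).
For a Dirichlet(a₁,…,a_K) with all aᵢ > 1, the mode has j-th component (aⱼ − 1)/(Σaᵢ − K).
Here Σaᵢ = 62 and K = 3, so p(yellow) = (28 − 1)/(62 − 3) = 27/59 ≈ 0.458.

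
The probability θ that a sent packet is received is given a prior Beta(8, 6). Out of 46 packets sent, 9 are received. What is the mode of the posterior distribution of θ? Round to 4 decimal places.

Prior: Beta(8, 6).
Data: 9 successes in 46 trials. The binomial likelihood contributes θ^9(1−θ)^37, so the posterior is Beta(8+9, 6+37) = Beta(17, 43).
For Beta(a, b) with a, b > 1 the mode is (a−1)/(a+b−2) = 16/58 ≈ 0.2759.

θ̂_MAP = 0.2759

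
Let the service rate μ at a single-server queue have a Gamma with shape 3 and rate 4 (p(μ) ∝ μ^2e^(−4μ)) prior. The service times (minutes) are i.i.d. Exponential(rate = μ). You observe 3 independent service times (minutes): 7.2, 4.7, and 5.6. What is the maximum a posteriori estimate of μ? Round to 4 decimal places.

The Exponential(rate=μ) likelihood is ∝ μ^n e^(−μΣtᵢ). Here n = 3 and Σtᵢ = 7.2 + 4.7 + 5.6 = 17.5.
Posterior ∝ μ^2e^(−4μ) · μ^3e^(−17.5μ) = μ^5e^(−21.5μ), i.e. Gamma(6, 21.5).
Mode = (a−1)/b = 5/21.5 ≈ 0.2326.

μ̂_MAP = 0.2326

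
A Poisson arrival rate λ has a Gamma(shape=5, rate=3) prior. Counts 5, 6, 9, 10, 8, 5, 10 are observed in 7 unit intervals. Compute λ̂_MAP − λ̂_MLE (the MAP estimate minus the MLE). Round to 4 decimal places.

MAP − MLE = -1.8714

Σxᵢ = 53. Posterior is Gamma(58, 10); MAP = (58−1)/10 = 57/10 ≈ 5.70000.
MLE = x̄ = 53/7 ≈ 7.57143.
Difference = 57/10 − 53/7 = -131/70 ≈ -1.8714.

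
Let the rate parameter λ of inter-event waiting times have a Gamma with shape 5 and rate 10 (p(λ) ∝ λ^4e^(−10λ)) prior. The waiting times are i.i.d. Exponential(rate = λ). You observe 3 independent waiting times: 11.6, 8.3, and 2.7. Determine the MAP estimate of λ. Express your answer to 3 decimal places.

The Exponential(rate=λ) likelihood is ∝ λ^n e^(−λΣtᵢ). Here n = 3 and Σtᵢ = 11.6 + 8.3 + 2.7 = 22.6.
Posterior ∝ λ^4e^(−10λ) · λ^3e^(−22.6λ) = λ^7e^(−32.6λ), i.e. Gamma(8, 32.6).
Mode = (a−1)/b = 7/32.6 ≈ 0.215.

λ̂_MAP = 0.215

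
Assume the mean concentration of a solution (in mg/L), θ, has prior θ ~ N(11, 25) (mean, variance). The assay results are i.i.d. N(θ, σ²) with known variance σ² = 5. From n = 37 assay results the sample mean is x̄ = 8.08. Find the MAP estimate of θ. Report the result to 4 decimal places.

θ̂_MAP = 8.0957

n = 37, x̄ = 8.08.
For a Normal prior and Normal likelihood with known variance, the posterior is Normal; its mode equals its mean, the precision-weighted average.
Prior precision 1/σ₀² = 1/25 = 0.04; data precision n/σ² = 37/5 = 7.4.
θ̂ = (0.04·11 + 7.4·8.08) / (0.04 + 7.4) = 60.232/7.44 = 7529/930 ≈ 8.0957.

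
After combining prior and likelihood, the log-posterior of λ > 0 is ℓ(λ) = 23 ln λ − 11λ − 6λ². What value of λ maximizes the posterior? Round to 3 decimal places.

ℓ'(λ) = 23/λ − 11 − 12λ. Setting this to zero and multiplying by λ: 12λ² + 11λ − 23 = 0.
λ = (−11 + √(11² + 4·12·23)) / (2·12) = (−11 + √1225) / 24 = (−11 + 35)/24 = 1.
ℓ''(λ) = −23/λ² − 12 < 0, confirming a maximum.

λ̂_MAP = 1.000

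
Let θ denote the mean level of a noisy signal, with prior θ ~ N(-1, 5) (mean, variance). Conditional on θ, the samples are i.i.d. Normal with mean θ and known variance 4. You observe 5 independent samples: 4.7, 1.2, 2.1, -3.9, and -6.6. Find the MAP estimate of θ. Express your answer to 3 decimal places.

θ̂_MAP = -0.569

n = 5; x̄ = (4.7 + 1.2 + 2.1 + (-3.9) + (-6.6))/5 = -2.5/5 = -0.5.
For a Normal prior and Normal likelihood with known variance, the posterior is Normal; its mode equals its mean, the precision-weighted average.
Prior precision 1/σ₀² = 1/5 = 0.2; data precision n/σ² = 5/4 = 1.25.
θ̂ = (0.2·(-1) + 1.25·(-0.5)) / (0.2 + 1.25) = (-0.825)/1.45 = -33/58 ≈ -0.569.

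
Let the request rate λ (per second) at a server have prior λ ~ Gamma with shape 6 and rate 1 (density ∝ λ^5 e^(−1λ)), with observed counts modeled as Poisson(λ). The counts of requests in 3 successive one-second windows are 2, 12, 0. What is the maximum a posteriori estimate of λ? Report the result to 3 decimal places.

Σxᵢ = 2+12+0 = 14, with n = 3.
Posterior ∝ λ^5e^(−1λ) · λ^14e^(−3λ) = λ^19e^(−4λ), i.e. Gamma(shape=20, rate=4).
The mode of a Gamma(a, b) with a ≥ 1 (shape–rate) is (a−1)/b = 19/4 ≈ 4.750.

λ̂_MAP = 4.750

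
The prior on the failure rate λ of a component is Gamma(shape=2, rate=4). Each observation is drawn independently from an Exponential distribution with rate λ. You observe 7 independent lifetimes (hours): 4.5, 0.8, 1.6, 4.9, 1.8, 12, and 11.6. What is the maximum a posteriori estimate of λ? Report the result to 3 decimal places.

The Exponential(rate=λ) likelihood is ∝ λ^n e^(−λΣtᵢ). Here n = 7 and Σtᵢ = 4.5 + 0.8 + 1.6 + 4.9 + 1.8 + 12 + 11.6 = 37.2.
Posterior ∝ λe^(−4λ) · λ^7e^(−37.2λ) = λ^8e^(−41.2λ), i.e. Gamma(9, 41.2).
Mode = (a−1)/b = 8/41.2 ≈ 0.194.

λ̂_MAP = 0.194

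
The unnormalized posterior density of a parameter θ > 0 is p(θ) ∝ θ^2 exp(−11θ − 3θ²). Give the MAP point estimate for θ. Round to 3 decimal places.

ℓ'(θ) = 2/θ − 11 − 6θ. Setting this to zero and multiplying by θ: 6θ² + 11θ − 2 = 0.
θ = (−11 + √(11² + 4·6·2)) / (2·6) = (−11 + √169) / 12 = (−11 + 13)/12 = 1/6.
ℓ''(θ) = −2/θ² − 6 < 0, confirming a maximum.

θ̂_MAP = 0.167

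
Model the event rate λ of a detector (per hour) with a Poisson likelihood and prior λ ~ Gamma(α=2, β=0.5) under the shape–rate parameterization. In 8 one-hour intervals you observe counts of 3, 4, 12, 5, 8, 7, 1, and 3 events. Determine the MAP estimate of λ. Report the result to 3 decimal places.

λ̂_MAP = 5.176

Σxᵢ = 3+4+12+5+8+7+1+3 = 43, with n = 8.
Posterior ∝ λe^(−0.5λ) · λ^43e^(−8λ) = λ^44e^(−8.5λ), i.e. Gamma(shape=45, rate=8.5).
The mode of a Gamma(a, b) with a ≥ 1 (shape–rate) is (a−1)/b = 44/8.5 ≈ 5.176.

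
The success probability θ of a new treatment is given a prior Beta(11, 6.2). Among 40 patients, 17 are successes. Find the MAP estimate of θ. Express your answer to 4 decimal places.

Prior: Beta(11, 6.2).
Data: 17 successes in 40 trials. The binomial likelihood contributes θ^17(1−θ)^23, so the posterior is Beta(11+17, 6.2+23) = Beta(28, 29.2).
For Beta(a, b) with a, b > 1 the mode is (a−1)/(a+b−2) = 27/55.2 ≈ 0.4891.

θ̂_MAP = 0.4891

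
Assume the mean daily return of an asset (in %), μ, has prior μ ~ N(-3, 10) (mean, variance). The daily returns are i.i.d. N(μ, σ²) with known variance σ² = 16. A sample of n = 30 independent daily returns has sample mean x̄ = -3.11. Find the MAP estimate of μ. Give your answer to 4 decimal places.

n = 30, x̄ = -3.11.
For a Normal prior and Normal likelihood with known variance, the posterior is Normal; its mode equals its mean, the precision-weighted average.
Prior precision 1/σ₀² = 1/10 = 0.1; data precision n/σ² = 30/16 = 1.875.
μ̂ = (0.1·(-3) + 1.875·(-3.11)) / (0.1 + 1.875) = (-6.13125)/1.975 = -981/316 ≈ -3.1044.

μ̂_MAP = -3.1044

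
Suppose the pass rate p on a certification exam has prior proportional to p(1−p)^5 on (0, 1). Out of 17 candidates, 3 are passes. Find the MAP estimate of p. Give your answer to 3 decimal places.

The prior density ∝ p(1−p)^5 is the kernel of Beta(2, 6).
Data: 3 successes in 17 trials. The binomial likelihood contributes p^3(1−p)^14, so the posterior is Beta(2+3, 6+14) = Beta(5, 20).
For Beta(a, b) with a, b > 1 the mode is (a−1)/(a+b−2) = 4/23 ≈ 0.174.

p̂_MAP = 0.174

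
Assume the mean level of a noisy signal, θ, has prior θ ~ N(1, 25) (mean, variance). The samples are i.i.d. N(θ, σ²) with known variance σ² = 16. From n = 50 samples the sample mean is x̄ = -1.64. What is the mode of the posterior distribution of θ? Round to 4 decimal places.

n = 50, x̄ = -1.64.
For a Normal prior and Normal likelihood with known variance, the posterior is Normal; its mode equals its mean, the precision-weighted average.
Prior precision 1/σ₀² = 1/25 = 0.04; data precision n/σ² = 50/16 = 3.125.
θ̂ = (0.04·1 + 3.125·(-1.64)) / (0.04 + 3.125) = (-5.085)/3.165 = -339/211 ≈ -1.6066.

θ̂_MAP = -1.6066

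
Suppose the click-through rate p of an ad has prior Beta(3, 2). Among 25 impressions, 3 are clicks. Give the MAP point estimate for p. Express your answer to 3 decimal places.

p̂_MAP = 0.179

Prior: Beta(3, 2).
Data: 3 successes in 25 trials. The binomial likelihood contributes p^3(1−p)^22, so the posterior is Beta(3+3, 2+22) = Beta(6, 24).
For Beta(a, b) with a, b > 1 the mode is (a−1)/(a+b−2) = 5/28 ≈ 0.179.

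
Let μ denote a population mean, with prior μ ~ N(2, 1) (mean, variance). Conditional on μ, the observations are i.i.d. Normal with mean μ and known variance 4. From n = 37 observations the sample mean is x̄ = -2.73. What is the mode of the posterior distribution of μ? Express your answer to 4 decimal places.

n = 37, x̄ = -2.73.
For a Normal prior and Normal likelihood with known variance, the posterior is Normal; its mode equals its mean, the precision-weighted average.
Prior precision 1/σ₀² = 1/1 = 1; data precision n/σ² = 37/4 = 9.25.
μ̂ = (1·2 + 9.25·(-2.73)) / (1 + 9.25) = (-23.2525)/10.25 = -9301/4100 ≈ -2.2685.

μ̂_MAP = -2.2685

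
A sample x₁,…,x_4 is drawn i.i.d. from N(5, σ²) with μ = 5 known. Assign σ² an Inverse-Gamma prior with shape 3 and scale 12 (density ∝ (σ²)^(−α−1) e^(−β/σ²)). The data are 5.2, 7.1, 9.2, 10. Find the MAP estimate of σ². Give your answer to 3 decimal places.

Sum of squared deviations about the known mean: SS = (5.2−5)² + (7.1−5)² + (9.2−5)² + (10−5)² = 47.09.
The Normal likelihood contributes (σ²)^(−n/2) exp(−SS/(2σ²)), so the posterior is Inverse-Gamma(α + n/2, β + SS/2) = Inverse-Gamma(5, 35.545).
The mode of Inverse-Gamma(a, b) is b/(a+1) = 35.545/6 ≈ 5.924.

σ̂²_MAP = 5.924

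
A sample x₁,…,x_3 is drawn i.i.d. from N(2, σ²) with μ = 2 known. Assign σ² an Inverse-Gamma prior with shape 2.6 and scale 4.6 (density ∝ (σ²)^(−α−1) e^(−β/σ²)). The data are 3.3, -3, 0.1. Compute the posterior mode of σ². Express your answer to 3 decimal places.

σ̂²_MAP = 3.873

Sum of squared deviations about the known mean: SS = (3.3−2)² + (-3−2)² + (0.1−2)² = 30.3.
The Normal likelihood contributes (σ²)^(−n/2) exp(−SS/(2σ²)), so the posterior is Inverse-Gamma(α + n/2, β + SS/2) = Inverse-Gamma(4.1, 19.75).
The mode of Inverse-Gamma(a, b) is b/(a+1) = 19.75/5.1 ≈ 3.873.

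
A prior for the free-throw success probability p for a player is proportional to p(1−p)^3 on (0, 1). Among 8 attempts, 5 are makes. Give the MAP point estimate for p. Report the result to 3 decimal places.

p̂_MAP = 0.500

The prior density ∝ p(1−p)^3 is the kernel of Beta(2, 4).
Data: 5 successes in 8 trials. The binomial likelihood contributes p^5(1−p)^3, so the posterior is Beta(2+5, 4+3) = Beta(7, 7).
For Beta(a, b) with a, b > 1 the mode is (a−1)/(a+b−2) = 6/12 ≈ 0.500.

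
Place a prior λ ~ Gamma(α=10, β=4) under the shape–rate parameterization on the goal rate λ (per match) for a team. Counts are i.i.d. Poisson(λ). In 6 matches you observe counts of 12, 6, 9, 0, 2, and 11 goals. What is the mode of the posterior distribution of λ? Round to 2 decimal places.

Σxᵢ = 12+6+9+0+2+11 = 40, with n = 6.
Posterior ∝ λ^9e^(−4λ) · λ^40e^(−6λ) = λ^49e^(−10λ), i.e. Gamma(shape=50, rate=10).
The mode of a Gamma(a, b) with a ≥ 1 (shape–rate) is (a−1)/b = 49/10 ≈ 4.90.

λ̂_MAP = 4.90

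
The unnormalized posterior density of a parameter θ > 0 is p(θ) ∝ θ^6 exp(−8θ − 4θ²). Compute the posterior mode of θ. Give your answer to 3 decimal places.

ℓ'(θ) = 6/θ − 8 − 8θ. Setting this to zero and multiplying by θ: 8θ² + 8θ − 6 = 0.
θ = (−8 + √(8² + 4·8·6)) / (2·8) = (−8 + √256) / 16 = (−8 + 16)/16 = 1/2.
ℓ''(θ) = −6/θ² − 8 < 0, confirming a maximum.

θ̂_MAP = 0.500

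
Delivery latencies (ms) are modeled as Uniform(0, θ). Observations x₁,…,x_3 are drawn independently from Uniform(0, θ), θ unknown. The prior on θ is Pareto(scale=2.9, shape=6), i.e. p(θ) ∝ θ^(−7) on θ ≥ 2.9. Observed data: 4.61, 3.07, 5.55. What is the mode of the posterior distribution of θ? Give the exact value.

The Uniform(0, θ) likelihood is θ^(−n) for θ ≥ max(xᵢ), zero otherwise. Here max(xᵢ) = 5.55.
Posterior ∝ θ^(−7) · θ^(−3) = θ^(−10) on θ ≥ max(2.9, 5.55) = 5.55.
This density is strictly decreasing in θ, so the posterior mode lies at the lower boundary of the support.

θ̂_MAP = 5.55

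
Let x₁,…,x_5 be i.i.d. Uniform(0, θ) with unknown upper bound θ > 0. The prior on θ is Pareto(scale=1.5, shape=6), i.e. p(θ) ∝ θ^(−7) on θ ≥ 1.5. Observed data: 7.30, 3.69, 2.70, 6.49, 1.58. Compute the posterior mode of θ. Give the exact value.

θ̂_MAP = 7.30

The Uniform(0, θ) likelihood is θ^(−n) for θ ≥ max(xᵢ), zero otherwise. Here max(xᵢ) = 7.30.
Posterior ∝ θ^(−7) · θ^(−5) = θ^(−12) on θ ≥ max(1.5, 7.30) = 7.30.
This density is strictly decreasing in θ, so the posterior mode lies at the lower boundary of the support.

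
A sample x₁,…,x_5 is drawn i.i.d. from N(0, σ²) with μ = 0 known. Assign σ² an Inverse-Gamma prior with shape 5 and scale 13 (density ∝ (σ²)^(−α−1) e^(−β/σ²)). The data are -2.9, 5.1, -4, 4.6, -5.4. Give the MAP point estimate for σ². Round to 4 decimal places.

σ̂²_MAP = 7.4553

Sum of squared deviations about the known mean: SS = (-2.9−0)² + (5.1−0)² + (-4−0)² + (4.6−0)² + (-5.4−0)² = 100.74.
The Normal likelihood contributes (σ²)^(−n/2) exp(−SS/(2σ²)), so the posterior is Inverse-Gamma(α + n/2, β + SS/2) = Inverse-Gamma(7.5, 63.37).
The mode of Inverse-Gamma(a, b) is b/(a+1) = 63.37/8.5 ≈ 7.4553.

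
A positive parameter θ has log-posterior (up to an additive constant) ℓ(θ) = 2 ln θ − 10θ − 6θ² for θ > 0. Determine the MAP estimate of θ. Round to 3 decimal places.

θ̂_MAP = 0.167

ℓ'(θ) = 2/θ − 10 − 12θ. Setting this to zero and multiplying by θ: 12θ² + 10θ − 2 = 0.
θ = (−10 + √(10² + 4·12·2)) / (2·12) = (−10 + √196) / 24 = (−10 + 14)/24 = 1/6.
ℓ''(θ) = −2/θ² − 12 < 0, confirming a maximum.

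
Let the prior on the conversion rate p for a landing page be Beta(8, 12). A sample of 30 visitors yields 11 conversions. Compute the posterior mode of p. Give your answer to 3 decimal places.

p̂_MAP = 0.375

Prior: Beta(8, 12).
Data: 11 successes in 30 trials. The binomial likelihood contributes p^11(1−p)^19, so the posterior is Beta(8+11, 12+19) = Beta(19, 31).
For Beta(a, b) with a, b > 1 the mode is (a−1)/(a+b−2) = 18/48 ≈ 0.375.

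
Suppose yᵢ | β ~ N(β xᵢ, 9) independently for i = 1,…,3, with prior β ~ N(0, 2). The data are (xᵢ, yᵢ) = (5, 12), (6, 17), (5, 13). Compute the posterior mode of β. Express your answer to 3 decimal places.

log p(β | y) = −Σ(yᵢ − βxᵢ)²/(2·9) − β²/(2·2) + const.
Setting the derivative to zero: Σxᵢ(yᵢ − βxᵢ)/9 − β/2 = 0, so β = Σxᵢyᵢ / (Σxᵢ² + σ²/τ²).
Σxᵢyᵢ = 5·12 + 6·17 + 5·13 = 227; Σxᵢ² = 86; σ²/τ² = 4.5.
β̂_MAP = 227 / (86 + 4.5) = 227/90.5 ≈ 2.508.

β̂_MAP = 2.508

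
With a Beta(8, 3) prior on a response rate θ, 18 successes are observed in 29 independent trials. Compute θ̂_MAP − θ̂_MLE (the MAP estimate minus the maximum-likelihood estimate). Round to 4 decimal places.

MAP − MLE = 0.0372

Posterior is Beta(26, 14); MAP = (26−1)/(40−2) = 25/38 ≈ 0.65789.
MLE ignores the prior: θ̂_MLE = k/n = 18/29 ≈ 0.62069.
Difference = 25/38 − 18/29 = 41/1102 ≈ 0.0372.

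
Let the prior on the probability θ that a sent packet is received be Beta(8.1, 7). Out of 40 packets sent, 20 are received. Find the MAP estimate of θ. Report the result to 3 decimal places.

θ̂_MAP = 0.510

Prior: Beta(8.1, 7).
Data: 20 successes in 40 trials. The binomial likelihood contributes θ^20(1−θ)^20, so the posterior is Beta(8.1+20, 7+20) = Beta(28.1, 27).
For Beta(a, b) with a, b > 1 the mode is (a−1)/(a+b−2) = 27.1/53.1 ≈ 0.510.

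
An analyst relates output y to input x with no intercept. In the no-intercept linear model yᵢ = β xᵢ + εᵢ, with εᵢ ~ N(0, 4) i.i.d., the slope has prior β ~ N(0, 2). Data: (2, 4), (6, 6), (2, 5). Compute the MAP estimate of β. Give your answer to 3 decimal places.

β̂_MAP = 1.174

log p(β | y) = −Σ(yᵢ − βxᵢ)²/(2·4) − β²/(2·2) + const.
Setting the derivative to zero: Σxᵢ(yᵢ − βxᵢ)/4 − β/2 = 0, so β = Σxᵢyᵢ / (Σxᵢ² + σ²/τ²).
Σxᵢyᵢ = 2·4 + 6·6 + 2·5 = 54; Σxᵢ² = 44; σ²/τ² = 2.
β̂_MAP = 54 / (44 + 2) = 54/46 ≈ 1.174.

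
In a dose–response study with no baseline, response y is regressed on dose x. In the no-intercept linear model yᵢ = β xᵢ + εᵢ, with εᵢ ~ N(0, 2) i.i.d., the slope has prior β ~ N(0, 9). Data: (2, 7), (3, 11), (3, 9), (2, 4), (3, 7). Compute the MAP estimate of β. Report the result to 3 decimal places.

log p(β | y) = −Σ(yᵢ − βxᵢ)²/(2·2) − β²/(2·9) + const.
Setting the derivative to zero: Σxᵢ(yᵢ − βxᵢ)/2 − β/9 = 0, so β = Σxᵢyᵢ / (Σxᵢ² + σ²/τ²).
Σxᵢyᵢ = 2·7 + 3·11 + 3·9 + 2·4 + 3·7 = 103; Σxᵢ² = 35; σ²/τ² = 2/9.
β̂_MAP = 103 / (35 + 2/9) = 103/(317/9) = 927/317 ≈ 2.924.

β̂_MAP = 2.924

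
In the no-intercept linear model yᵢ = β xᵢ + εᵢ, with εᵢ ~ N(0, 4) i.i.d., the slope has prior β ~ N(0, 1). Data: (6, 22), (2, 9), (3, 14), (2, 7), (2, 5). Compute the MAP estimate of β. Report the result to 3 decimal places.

log p(β | y) = −Σ(yᵢ − βxᵢ)²/(2·4) − β²/(2·1) + const.
Setting the derivative to zero: Σxᵢ(yᵢ − βxᵢ)/4 − β/1 = 0, so β = Σxᵢyᵢ / (Σxᵢ² + σ²/τ²).
Σxᵢyᵢ = 6·22 + 2·9 + 3·14 + 2·7 + 2·5 = 216; Σxᵢ² = 57; σ²/τ² = 4.
β̂_MAP = 216 / (57 + 4) = 216/61 ≈ 3.541.

β̂_MAP = 3.541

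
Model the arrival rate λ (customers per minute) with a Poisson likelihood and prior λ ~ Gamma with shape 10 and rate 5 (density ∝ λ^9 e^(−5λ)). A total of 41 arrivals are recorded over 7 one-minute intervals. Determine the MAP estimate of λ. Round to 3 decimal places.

λ̂_MAP = 4.167

Σxᵢ = 41, n = 7.
Posterior ∝ λ^9e^(−5λ) · λ^41e^(−7λ) = λ^50e^(−12λ), i.e. Gamma(shape=51, rate=12).
The mode of a Gamma(a, b) with a ≥ 1 (shape–rate) is (a−1)/b = 50/12 ≈ 4.167.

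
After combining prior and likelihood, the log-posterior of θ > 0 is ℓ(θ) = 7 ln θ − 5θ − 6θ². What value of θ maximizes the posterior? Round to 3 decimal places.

θ̂_MAP = 0.583

ℓ'(θ) = 7/θ − 5 − 12θ. Setting this to zero and multiplying by θ: 12θ² + 5θ − 7 = 0.
θ = (−5 + √(5² + 4·12·7)) / (2·12) = (−5 + √361) / 24 = (−5 + 19)/24 = 7/12.
ℓ''(θ) = −7/θ² − 12 < 0, confirming a maximum.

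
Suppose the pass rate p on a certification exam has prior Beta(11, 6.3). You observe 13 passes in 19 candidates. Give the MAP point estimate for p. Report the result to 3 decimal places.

p̂_MAP = 0.671

Prior: Beta(11, 6.3).
Data: 13 successes in 19 trials. The binomial likelihood contributes p^13(1−p)^6, so the posterior is Beta(11+13, 6.3+6) = Beta(24, 12.3).
For Beta(a, b) with a, b > 1 the mode is (a−1)/(a+b−2) = 23/34.3 ≈ 0.671.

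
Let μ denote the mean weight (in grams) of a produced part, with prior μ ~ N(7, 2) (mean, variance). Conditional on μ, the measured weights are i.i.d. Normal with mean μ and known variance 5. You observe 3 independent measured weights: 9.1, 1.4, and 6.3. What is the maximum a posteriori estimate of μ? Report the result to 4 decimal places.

μ̂_MAP = 6.2364

n = 3; x̄ = (9.1 + 1.4 + 6.3)/3 = 16.8/3 = 5.6.
For a Normal prior and Normal likelihood with known variance, the posterior is Normal; its mode equals its mean, the precision-weighted average.
Prior precision 1/σ₀² = 1/2 = 0.5; data precision n/σ² = 3/5 = 0.6.
μ̂ = (0.5·7 + 0.6·5.6) / (0.5 + 0.6) = 6.86/1.1 = 343/55 ≈ 6.2364.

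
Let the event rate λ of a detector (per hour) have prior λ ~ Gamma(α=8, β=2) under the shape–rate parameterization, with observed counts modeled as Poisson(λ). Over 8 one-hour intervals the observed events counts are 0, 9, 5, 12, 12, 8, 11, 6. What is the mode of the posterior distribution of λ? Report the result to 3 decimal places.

λ̂_MAP = 7.000

Σxᵢ = 0+9+5+12+12+8+11+6 = 63, with n = 8.
Posterior ∝ λ^7e^(−2λ) · λ^63e^(−8λ) = λ^70e^(−10λ), i.e. Gamma(shape=71, rate=10).
The mode of a Gamma(a, b) with a ≥ 1 (shape–rate) is (a−1)/b = 70/10 ≈ 7.000.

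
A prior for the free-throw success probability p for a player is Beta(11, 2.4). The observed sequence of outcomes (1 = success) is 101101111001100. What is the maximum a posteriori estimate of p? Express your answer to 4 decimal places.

Prior: Beta(11, 2.4).
Data: 9 successes in 15 trials (from the sequence). The binomial likelihood contributes p^9(1−p)^6, so the posterior is Beta(11+9, 2.4+6) = Beta(20, 8.4).
For Beta(a, b) with a, b > 1 the mode is (a−1)/(a+b−2) = 19/26.4 ≈ 0.7197.

p̂_MAP = 0.7197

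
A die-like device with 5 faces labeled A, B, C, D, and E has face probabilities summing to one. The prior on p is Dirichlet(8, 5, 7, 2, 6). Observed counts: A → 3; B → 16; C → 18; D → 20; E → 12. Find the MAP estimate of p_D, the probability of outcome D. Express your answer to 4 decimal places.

MAP estimate of p_D = 0.2283

The posterior is Dirichlet(αᵢ + nᵢ) = Dirichlet(11, 21, 25, 22, 18).
For a Dirichlet(a₁,…,a_K) with all aᵢ > 1, the mode has j-th component (aⱼ − 1)/(Σaᵢ − K).
Here Σaᵢ = 97 and K = 5, so p_D = (22 − 1)/(97 − 5) = 21/92 ≈ 0.2283.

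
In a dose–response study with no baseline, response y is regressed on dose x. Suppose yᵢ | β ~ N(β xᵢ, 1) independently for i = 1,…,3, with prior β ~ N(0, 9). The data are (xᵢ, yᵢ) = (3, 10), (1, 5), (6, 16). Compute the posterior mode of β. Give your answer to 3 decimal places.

β̂_MAP = 2.841

log p(β | y) = −Σ(yᵢ − βxᵢ)²/(2·1) − β²/(2·9) + const.
Setting the derivative to zero: Σxᵢ(yᵢ − βxᵢ)/1 − β/9 = 0, so β = Σxᵢyᵢ / (Σxᵢ² + σ²/τ²).
Σxᵢyᵢ = 3·10 + 1·5 + 6·16 = 131; Σxᵢ² = 46; σ²/τ² = 1/9.
β̂_MAP = 131 / (46 + 1/9) = 131/(415/9) = 1179/415 ≈ 2.841.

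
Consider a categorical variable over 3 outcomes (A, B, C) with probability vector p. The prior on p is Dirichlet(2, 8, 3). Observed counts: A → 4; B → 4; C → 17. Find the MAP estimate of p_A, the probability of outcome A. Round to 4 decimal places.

MAP estimate of p_A = 0.1429

The posterior is Dirichlet(αᵢ + nᵢ) = Dirichlet(6, 12, 20).
For a Dirichlet(a₁,…,a_K) with all aᵢ > 1, the mode has j-th component (aⱼ − 1)/(Σaᵢ − K).
Here Σaᵢ = 38 and K = 3, so p_A = (6 − 1)/(38 − 3) = 5/35 ≈ 0.1429.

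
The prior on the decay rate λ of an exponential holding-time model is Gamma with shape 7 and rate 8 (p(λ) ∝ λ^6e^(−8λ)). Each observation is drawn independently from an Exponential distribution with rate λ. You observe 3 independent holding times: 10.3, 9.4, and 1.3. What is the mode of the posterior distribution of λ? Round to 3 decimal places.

The Exponential(rate=λ) likelihood is ∝ λ^n e^(−λΣtᵢ). Here n = 3 and Σtᵢ = 10.3 + 9.4 + 1.3 = 21.
Posterior ∝ λ^6e^(−8λ) · λ^3e^(−21λ) = λ^9e^(−29λ), i.e. Gamma(10, 29).
Mode = (a−1)/b = 9/29 ≈ 0.310.

λ̂_MAP = 0.310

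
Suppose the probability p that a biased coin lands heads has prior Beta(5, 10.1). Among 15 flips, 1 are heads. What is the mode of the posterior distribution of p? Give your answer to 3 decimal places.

p̂_MAP = 0.178

Prior: Beta(5, 10.1).
Data: 1 success in 15 trials. The binomial likelihood contributes p(1−p)^14, so the posterior is Beta(5+1, 10.1+14) = Beta(6, 24.1).
For Beta(a, b) with a, b > 1 the mode is (a−1)/(a+b−2) = 5/28.1 ≈ 0.178.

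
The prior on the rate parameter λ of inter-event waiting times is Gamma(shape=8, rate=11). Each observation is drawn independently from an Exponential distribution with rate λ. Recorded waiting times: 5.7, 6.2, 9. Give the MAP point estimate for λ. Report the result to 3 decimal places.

The Exponential(rate=λ) likelihood is ∝ λ^n e^(−λΣtᵢ). Here n = 3 and Σtᵢ = 5.7 + 6.2 + 9 = 20.9.
Posterior ∝ λ^7e^(−11λ) · λ^3e^(−20.9λ) = λ^10e^(−31.9λ), i.e. Gamma(11, 31.9).
Mode = (a−1)/b = 10/31.9 ≈ 0.313.

λ̂_MAP = 0.313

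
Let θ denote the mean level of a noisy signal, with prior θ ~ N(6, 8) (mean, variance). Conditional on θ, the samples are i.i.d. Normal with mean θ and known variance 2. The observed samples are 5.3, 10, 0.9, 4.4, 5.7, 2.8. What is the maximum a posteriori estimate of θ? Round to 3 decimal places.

θ̂_MAP = 4.896

n = 6; x̄ = (5.3 + 10 + 0.9 + 4.4 + 5.7 + 2.8)/6 = 29.1/6 = 4.85.
For a Normal prior and Normal likelihood with known variance, the posterior is Normal; its mode equals its mean, the precision-weighted average.
Prior precision 1/σ₀² = 1/8 = 0.125; data precision n/σ² = 6/2 = 3.
θ̂ = (0.125·6 + 3·4.85) / (0.125 + 3) = 15.3/3.125 = 4.896.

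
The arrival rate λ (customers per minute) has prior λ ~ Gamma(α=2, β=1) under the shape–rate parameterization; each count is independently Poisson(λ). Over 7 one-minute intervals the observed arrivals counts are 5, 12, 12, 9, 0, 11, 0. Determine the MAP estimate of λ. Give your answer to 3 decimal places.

Σxᵢ = 5+12+12+9+0+11+0 = 49, with n = 7.
Posterior ∝ λe^(−1λ) · λ^49e^(−7λ) = λ^50e^(−8λ), i.e. Gamma(shape=51, rate=8).
The mode of a Gamma(a, b) with a ≥ 1 (shape–rate) is (a−1)/b = 50/8 ≈ 6.250.

λ̂_MAP = 6.250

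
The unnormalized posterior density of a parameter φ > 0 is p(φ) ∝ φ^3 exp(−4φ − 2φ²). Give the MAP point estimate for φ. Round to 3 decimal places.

φ̂_MAP = 0.500

ℓ'(φ) = 3/φ − 4 − 4φ. Setting this to zero and multiplying by φ: 4φ² + 4φ − 3 = 0.
φ = (−4 + √(4² + 4·4·3)) / (2·4) = (−4 + √64) / 8 = (−4 + 8)/8 = 1/2.
ℓ''(φ) = −3/φ² − 4 < 0, confirming a maximum.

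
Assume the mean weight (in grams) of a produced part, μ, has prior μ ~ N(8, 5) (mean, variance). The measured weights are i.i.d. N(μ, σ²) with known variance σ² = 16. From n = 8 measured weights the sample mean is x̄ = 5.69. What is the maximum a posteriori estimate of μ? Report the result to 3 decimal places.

n = 8, x̄ = 5.69.
For a Normal prior and Normal likelihood with known variance, the posterior is Normal; its mode equals its mean, the precision-weighted average.
Prior precision 1/σ₀² = 1/5 = 0.2; data precision n/σ² = 8/16 = 0.5.
μ̂ = (0.2·8 + 0.5·5.69) / (0.2 + 0.5) = 4.445/0.7 = 6.350.

μ̂_MAP = 6.350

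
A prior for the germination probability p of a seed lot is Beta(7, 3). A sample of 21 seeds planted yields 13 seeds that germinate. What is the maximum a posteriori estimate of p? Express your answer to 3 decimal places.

p̂_MAP = 0.655

Prior: Beta(7, 3).
Data: 13 successes in 21 trials. The binomial likelihood contributes p^13(1−p)^8, so the posterior is Beta(7+13, 3+8) = Beta(20, 11).
For Beta(a, b) with a, b > 1 the mode is (a−1)/(a+b−2) = 19/29 ≈ 0.655.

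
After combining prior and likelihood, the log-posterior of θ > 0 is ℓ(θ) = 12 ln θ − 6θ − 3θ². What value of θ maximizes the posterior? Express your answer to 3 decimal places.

θ̂_MAP = 1.000

ℓ'(θ) = 12/θ − 6 − 6θ. Setting this to zero and multiplying by θ: 6θ² + 6θ − 12 = 0.
θ = (−6 + √(6² + 4·6·12)) / (2·6) = (−6 + √324) / 12 = (−6 + 18)/12 = 1.
ℓ''(θ) = −12/θ² − 6 < 0, confirming a maximum.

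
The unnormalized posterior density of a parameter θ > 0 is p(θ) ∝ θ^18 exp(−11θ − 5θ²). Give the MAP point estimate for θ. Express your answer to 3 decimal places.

θ̂_MAP = 0.900

ℓ'(θ) = 18/θ − 11 − 10θ. Setting this to zero and multiplying by θ: 10θ² + 11θ − 18 = 0.
θ = (−11 + √(11² + 4·10·18)) / (2·10) = (−11 + √841) / 20 = (−11 + 29)/20 = 9/10.
ℓ''(θ) = −18/θ² − 10 < 0, confirming a maximum.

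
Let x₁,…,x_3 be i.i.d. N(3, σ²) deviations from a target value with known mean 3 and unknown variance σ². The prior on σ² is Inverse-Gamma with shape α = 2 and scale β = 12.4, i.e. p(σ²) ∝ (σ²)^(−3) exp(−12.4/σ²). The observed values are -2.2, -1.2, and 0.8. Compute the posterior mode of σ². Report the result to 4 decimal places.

σ̂²_MAP = 8.2578

Sum of squared deviations about the known mean: SS = (-2.2−3)² + (-1.2−3)² + (0.8−3)² = 49.52.
The Normal likelihood contributes (σ²)^(−n/2) exp(−SS/(2σ²)), so the posterior is Inverse-Gamma(α + n/2, β + SS/2) = Inverse-Gamma(3.5, 37.16).
The mode of Inverse-Gamma(a, b) is b/(a+1) = 37.16/4.5 ≈ 8.2578.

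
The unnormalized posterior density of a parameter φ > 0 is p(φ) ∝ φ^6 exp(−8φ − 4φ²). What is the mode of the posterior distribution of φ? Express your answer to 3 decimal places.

ℓ'(φ) = 6/φ − 8 − 8φ. Setting this to zero and multiplying by φ: 8φ² + 8φ − 6 = 0.
φ = (−8 + √(8² + 4·8·6)) / (2·8) = (−8 + √256) / 16 = (−8 + 16)/16 = 1/2.
ℓ''(φ) = −6/φ² − 8 < 0, confirming a maximum.

φ̂_MAP = 0.500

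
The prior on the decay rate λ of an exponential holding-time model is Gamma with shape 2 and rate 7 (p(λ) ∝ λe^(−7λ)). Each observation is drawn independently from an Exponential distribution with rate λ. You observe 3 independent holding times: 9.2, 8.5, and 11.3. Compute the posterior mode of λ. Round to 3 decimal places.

The Exponential(rate=λ) likelihood is ∝ λ^n e^(−λΣtᵢ). Here n = 3 and Σtᵢ = 9.2 + 8.5 + 11.3 = 29.
Posterior ∝ λe^(−7λ) · λ^3e^(−29λ) = λ^4e^(−36λ), i.e. Gamma(5, 36).
Mode = (a−1)/b = 4/36 ≈ 0.111.

λ̂_MAP = 0.111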